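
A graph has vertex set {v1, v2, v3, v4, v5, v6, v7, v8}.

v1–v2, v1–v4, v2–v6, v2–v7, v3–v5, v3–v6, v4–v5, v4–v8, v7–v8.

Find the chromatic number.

The cycle v4-v8-v7-v2-v1-v4 has odd length 5, so it cannot be 2-colored; at least 3 colors are needed.
A valid assignment using 3 colors: v1=2, v2=1, v3=1, v4=1, v5=2, v6=2, v7=2, v8=3. Each edge has distinct colors on its endpoints.

3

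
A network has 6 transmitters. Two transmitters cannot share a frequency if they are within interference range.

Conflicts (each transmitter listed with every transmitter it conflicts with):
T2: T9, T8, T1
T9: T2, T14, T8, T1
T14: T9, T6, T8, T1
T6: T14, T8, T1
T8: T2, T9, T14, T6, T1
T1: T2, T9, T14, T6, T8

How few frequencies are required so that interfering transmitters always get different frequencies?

4

T14, T6, T8, T1 are mutually in conflict, so at least 4 frequencies are needed.
4 frequencies suffice: frequency 1 → {T8}; frequency 2 → {T1}; frequency 3 → {T2, T14}; frequency 4 → {T9, T6}. No two conflicting transmitters share a frequency.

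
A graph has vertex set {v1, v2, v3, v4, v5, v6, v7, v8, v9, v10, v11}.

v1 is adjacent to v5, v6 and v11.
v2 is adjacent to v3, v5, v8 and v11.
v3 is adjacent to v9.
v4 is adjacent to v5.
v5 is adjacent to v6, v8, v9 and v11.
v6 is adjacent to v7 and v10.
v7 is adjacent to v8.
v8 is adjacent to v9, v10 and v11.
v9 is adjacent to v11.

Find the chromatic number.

4

v2, v5, v8, v11 are pairwise adjacent (a clique of size 4), so at least 4 colors are needed.
4 colors suffice: color 1 → {v3, v5, v7, v10}; color 2 → {v4, v6, v8}; color 3 → {v11}; color 4 → {v1, v2, v9}. No two adjacent vertices share a color.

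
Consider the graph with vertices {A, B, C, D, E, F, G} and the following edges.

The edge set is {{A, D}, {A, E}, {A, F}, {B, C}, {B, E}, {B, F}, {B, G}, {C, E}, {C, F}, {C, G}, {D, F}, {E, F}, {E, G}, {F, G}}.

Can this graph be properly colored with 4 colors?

No

B, C, E, F, G are mutually adjacent (a clique of size 5), so at least 5 colors are needed.
So 4 colors are not enough.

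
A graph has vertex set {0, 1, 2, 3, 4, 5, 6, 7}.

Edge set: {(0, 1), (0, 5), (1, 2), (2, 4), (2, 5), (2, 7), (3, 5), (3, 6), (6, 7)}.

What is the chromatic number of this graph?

3

The cycle 7-2-5-3-6-7 has odd length 5, so it cannot be 2-colored; at least 3 colors are needed.
3 colors suffice: 0=red, 1=blue, 2=red, 3=red, 4=blue, 5=blue, 6=green, 7=blue. No two adjacent vertices share a color.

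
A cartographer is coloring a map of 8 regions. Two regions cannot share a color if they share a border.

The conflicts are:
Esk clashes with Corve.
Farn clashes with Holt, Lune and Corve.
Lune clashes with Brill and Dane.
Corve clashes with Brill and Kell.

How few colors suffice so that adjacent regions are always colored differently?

2

Corve and Brill conflict, so at least 2 colors are needed.
2 colors suffice: color 1 → {Holt, Lune, Corve}; color 2 → {Esk, Farn, Brill, Dane, Kell}. Every pair that conflicts lands in different colors.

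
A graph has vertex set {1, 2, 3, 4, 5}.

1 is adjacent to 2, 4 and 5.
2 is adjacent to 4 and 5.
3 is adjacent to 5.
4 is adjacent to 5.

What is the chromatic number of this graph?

4

1, 2, 4, 5 form a clique, so at least 4 colors are needed.
4 colors suffice: color a → {5}; color b → {2, 3}; color c → {4}; color d → {1}. Each edge has distinct colors on its endpoints.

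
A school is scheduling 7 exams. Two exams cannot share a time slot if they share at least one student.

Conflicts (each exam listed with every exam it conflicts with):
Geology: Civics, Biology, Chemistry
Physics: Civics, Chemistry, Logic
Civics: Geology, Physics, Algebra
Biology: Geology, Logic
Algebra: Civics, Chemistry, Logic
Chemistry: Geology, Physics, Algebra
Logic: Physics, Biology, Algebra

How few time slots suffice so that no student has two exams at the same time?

3

The cycle Logic-Physics-Chemistry-Geology-Biology-Logic has odd length 5, so it cannot be 2-colored; at least 3 time slots are needed.
3 time slots suffice: time slot 1 → {Civics, Chemistry, Logic}; time slot 2 → {Geology, Physics, Algebra}; time slot 3 → {Biology}. Each listed conflict is separated.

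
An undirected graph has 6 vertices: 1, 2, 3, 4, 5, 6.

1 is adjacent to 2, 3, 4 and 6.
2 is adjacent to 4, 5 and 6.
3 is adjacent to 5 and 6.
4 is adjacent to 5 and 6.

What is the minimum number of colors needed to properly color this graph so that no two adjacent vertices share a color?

4

1, 2, 4, 6 form a clique, so at least 4 colors are needed.
One proper 4-coloring: 1=yellow, 2=blue, 3=red, 4=red, 5=green, 6=green. Each edge has distinct colors on its endpoints.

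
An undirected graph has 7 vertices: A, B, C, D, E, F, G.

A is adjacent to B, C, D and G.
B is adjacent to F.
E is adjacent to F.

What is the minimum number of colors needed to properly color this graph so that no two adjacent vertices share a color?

2

E and F are adjacent, so at least 2 colors are needed.
A valid assignment using 2 colors: A=1, B=2, C=2, D=2, E=2, F=1, G=2. No two adjacent vertices share a color.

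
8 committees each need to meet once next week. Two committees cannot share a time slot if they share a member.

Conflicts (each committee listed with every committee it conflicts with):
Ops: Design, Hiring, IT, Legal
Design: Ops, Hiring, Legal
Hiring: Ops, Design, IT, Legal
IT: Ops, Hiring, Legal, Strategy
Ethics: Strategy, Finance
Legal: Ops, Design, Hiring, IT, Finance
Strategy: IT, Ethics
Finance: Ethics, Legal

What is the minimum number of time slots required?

4

Ops, Design, Hiring, Legal are mutually in conflict, so at least 4 time slots are needed.
A valid assignment using 4 time slots: Ops=4, Design=3, Hiring=2, IT=3, Ethics=3, Legal=1, Strategy=1, Finance=2. Every pair that conflicts lands in different time slots.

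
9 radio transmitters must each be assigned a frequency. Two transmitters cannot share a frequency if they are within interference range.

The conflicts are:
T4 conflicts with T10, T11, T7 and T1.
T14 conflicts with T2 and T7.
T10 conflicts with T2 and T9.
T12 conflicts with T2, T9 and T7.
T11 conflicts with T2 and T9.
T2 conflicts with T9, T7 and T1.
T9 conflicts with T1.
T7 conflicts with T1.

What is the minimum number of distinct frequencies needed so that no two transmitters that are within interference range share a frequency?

3

T4, T7, T1 pairwise conflict, so at least 3 frequencies are needed.
Using 3 frequencies: T4=1, T14=3, T10=3, T12=3, T11=3, T2=1, T9=2, T7=2, T1=3. Each listed conflict is separated.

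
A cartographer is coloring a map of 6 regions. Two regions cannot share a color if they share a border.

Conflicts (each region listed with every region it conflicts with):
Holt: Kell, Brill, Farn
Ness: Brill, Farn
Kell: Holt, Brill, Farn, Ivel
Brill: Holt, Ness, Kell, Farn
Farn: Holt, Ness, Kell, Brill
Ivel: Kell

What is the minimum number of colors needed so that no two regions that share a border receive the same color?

Holt, Kell, Brill, Farn all conflict with each other, so at least 4 colors are needed.
4 colors suffice: color 1 → {Ness, Kell}; color 2 → {Brill, Ivel}; color 3 → {Farn}; color 4 → {Holt}. No two conflicting regions share a color.

4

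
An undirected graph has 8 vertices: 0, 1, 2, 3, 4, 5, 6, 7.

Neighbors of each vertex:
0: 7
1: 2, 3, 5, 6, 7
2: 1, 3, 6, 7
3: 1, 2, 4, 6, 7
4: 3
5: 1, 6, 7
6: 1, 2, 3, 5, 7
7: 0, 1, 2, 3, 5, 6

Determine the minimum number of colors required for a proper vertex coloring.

5

1, 2, 3, 6, 7 are mutually adjacent (a clique of size 5), so at least 5 colors are needed.
A valid assignment using 5 colors: 0=b, 1=b, 2=e, 3=c, 4=a, 5=c, 6=d, 7=a. Each edge has distinct colors on its endpoints.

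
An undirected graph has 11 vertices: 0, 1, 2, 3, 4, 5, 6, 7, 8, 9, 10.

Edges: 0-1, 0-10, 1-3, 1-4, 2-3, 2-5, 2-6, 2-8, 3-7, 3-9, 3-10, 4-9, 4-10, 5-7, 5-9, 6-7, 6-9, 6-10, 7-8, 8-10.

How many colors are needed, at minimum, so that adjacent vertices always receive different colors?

2

6 and 9 are adjacent, so at least 2 colors are needed.
2 colors suffice: color a → {1, 2, 7, 9, 10}; color b → {0, 3, 4, 5, 6, 8}. Every edge joins two different colors.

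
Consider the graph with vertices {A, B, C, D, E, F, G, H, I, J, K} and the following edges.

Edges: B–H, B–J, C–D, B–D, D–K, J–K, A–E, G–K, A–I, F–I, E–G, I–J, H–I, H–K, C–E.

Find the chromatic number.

The cycle E-G-K-D-C-E has odd length 5, so it cannot be 2-colored; at least 3 colors are needed.
3 colors suffice: color red → {B, E, I, K}; color blue → {A, D, F, G, H, J}; color green → {C}. Every edge joins two different colors.

3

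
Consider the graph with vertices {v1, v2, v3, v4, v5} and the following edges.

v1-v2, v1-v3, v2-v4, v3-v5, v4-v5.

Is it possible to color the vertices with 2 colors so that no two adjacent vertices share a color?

No

The cycle v4-v5-v3-v1-v2-v4 has odd length 5, so it cannot be 2-colored; at least 3 colors are needed.
So 2 colors are not enough.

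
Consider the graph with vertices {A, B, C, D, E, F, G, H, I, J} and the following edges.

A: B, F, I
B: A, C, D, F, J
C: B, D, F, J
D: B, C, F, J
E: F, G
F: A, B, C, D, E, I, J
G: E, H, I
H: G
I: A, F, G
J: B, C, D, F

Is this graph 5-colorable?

Yes

The chromatic number is 5. B, C, D, F, J are mutually adjacent (a clique of size 5), so at least 5 colors are needed.
A valid assignment using 5 colors: A=green, B=blue, C=purple, D=yellow, E=blue, F=red, G=red, H=blue, I=blue, J=green.
That is already a proper 5-coloring.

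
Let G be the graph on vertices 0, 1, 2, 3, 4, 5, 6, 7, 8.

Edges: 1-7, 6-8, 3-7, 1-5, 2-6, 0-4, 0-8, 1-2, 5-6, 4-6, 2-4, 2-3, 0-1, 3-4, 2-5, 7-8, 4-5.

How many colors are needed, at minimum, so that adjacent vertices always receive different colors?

4

2, 4, 5, 6 are mutually adjacent (a clique of size 4), so at least 4 colors are needed.
4 colors suffice: color red → {0, 2, 7}; color blue → {1, 4, 8}; color green → {3, 5}; color yellow → {6}. No two adjacent vertices share a color.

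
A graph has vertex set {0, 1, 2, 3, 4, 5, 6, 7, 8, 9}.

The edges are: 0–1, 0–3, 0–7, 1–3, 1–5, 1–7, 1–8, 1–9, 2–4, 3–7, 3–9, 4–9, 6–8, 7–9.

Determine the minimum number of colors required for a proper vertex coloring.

4

1, 3, 7, 9 are mutually adjacent (a clique of size 4), so at least 4 colors are needed.
4 colors suffice: color red → {1, 4, 6}; color blue → {0, 2, 5, 8, 9}; color green → {3}; color yellow → {7}. No two adjacent vertices share a color.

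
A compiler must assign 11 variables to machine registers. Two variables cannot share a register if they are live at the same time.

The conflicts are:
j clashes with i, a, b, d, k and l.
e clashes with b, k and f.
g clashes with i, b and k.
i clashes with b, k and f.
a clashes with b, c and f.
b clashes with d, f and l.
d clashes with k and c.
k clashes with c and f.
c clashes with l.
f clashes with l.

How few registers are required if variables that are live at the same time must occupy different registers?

j, b, l all conflict with each other, so at least 3 registers are needed.
Using 3 registers: j=2, e=3, g=2, i=3, a=3, b=1, d=3, k=1, c=2, f=2, l=3. Each listed conflict is separated.

3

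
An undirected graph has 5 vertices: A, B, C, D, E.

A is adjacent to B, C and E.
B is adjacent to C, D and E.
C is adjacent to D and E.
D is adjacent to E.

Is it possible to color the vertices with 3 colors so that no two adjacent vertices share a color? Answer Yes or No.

No

B, C, D, E are mutually adjacent (a clique of size 4), so at least 4 colors are needed.
So 3 colors are not enough.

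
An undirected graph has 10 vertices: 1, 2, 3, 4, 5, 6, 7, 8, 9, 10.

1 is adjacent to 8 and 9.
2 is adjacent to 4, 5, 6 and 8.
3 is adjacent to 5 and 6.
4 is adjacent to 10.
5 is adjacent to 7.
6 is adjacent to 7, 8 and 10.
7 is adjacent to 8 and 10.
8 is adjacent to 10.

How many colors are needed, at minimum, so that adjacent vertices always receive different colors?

6, 7, 8, 10 form a clique, so at least 4 colors are needed.
4 colors suffice: color a → {1, 4, 5, 6}; color b → {3, 8, 9}; color c → {2, 10}; color d → {7}. Every edge joins two different colors.

4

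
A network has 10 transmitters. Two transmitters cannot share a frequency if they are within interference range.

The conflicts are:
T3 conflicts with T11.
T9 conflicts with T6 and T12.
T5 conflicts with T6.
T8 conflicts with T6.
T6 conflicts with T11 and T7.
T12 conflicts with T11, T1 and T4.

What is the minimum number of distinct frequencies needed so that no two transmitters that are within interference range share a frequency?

T8 and T6 conflict, so at least 2 frequencies are needed.
A valid assignment using 2 frequencies: T3=1, T9=2, T5=2, T8=2, T6=1, T12=1, T11=2, T1=2, T7=2, T4=2. Each listed conflict is separated.

2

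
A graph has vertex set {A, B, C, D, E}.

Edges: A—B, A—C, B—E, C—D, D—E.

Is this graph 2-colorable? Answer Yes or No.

No

The cycle C-A-B-E-D-C has odd length 5, so it cannot be 2-colored; at least 3 colors are needed.
So 2 colors are not enough.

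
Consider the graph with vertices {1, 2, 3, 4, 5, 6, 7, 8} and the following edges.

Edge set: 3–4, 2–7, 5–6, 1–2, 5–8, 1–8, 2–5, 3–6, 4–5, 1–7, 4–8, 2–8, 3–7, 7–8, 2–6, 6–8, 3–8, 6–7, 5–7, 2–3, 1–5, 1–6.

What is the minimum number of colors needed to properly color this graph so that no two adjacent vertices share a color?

1, 2, 5, 6, 7, 8 form a clique, so at least 6 colors are needed.
6 colors suffice: 1=f, 2=d, 3=b, 4=c, 5=b, 6=e, 7=c, 8=a. No two adjacent vertices share a color.

6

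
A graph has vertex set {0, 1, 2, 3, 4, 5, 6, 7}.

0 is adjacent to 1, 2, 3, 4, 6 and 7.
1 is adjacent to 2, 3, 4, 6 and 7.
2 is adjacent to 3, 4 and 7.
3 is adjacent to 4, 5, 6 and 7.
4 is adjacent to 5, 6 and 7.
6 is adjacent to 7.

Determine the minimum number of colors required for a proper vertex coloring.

0, 1, 2, 3, 4, 7 form a clique, so at least 6 colors are needed.
6 colors suffice: color red → {3}; color blue → {4}; color green → {5, 7}; color yellow → {0}; color purple → {1}; color orange → {2, 6}. No two adjacent vertices share a color.

6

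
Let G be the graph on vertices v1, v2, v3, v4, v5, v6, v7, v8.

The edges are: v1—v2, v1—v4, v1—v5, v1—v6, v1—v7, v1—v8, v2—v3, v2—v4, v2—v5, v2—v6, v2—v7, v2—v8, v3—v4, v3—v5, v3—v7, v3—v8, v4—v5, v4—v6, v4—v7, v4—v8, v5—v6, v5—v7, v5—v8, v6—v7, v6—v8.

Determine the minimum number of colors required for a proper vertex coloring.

6

v1, v2, v4, v5, v6, v7 are pairwise adjacent (a clique of size 6), so at least 6 colors are needed.
A valid assignment using 6 colors: v1=6, v2=3, v3=4, v4=2, v5=1, v6=4, v7=5, v8=5. Every edge joins two different colors.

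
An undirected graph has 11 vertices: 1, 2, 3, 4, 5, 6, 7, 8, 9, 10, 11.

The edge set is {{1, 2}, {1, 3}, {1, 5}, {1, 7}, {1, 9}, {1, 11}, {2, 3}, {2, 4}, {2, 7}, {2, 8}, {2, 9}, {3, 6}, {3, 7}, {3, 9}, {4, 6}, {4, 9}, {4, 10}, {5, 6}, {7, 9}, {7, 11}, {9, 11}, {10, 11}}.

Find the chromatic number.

1, 2, 3, 7, 9 are mutually adjacent (a clique of size 5), so at least 5 colors are needed.
One proper 5-coloring: 1=green, 2=red, 3=yellow, 4=green, 5=blue, 6=red, 7=purple, 8=blue, 9=blue, 10=blue, 11=red. Every edge joins two different colors.

5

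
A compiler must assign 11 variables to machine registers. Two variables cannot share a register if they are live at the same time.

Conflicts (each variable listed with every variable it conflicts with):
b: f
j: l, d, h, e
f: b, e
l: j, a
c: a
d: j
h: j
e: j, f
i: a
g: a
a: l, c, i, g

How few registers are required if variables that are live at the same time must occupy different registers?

2

l and a conflict, so at least 2 registers are needed.
2 registers suffice: register 1 → {j, f, a}; register 2 → {b, l, c, d, h, e, i, g}. Each listed conflict is separated.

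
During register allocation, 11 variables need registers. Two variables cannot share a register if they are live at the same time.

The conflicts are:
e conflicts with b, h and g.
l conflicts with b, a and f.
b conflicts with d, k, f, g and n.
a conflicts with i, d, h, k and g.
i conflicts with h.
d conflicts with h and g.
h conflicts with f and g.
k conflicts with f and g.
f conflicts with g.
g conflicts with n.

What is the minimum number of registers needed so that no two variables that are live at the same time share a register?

b, k, f, g are mutually in conflict, so at least 4 registers are needed.
4 registers suffice: register 1 → {l, i, g}; register 2 → {b, h}; register 3 → {e, a, f, n}; register 4 → {d, k}. Each listed conflict is separated.

4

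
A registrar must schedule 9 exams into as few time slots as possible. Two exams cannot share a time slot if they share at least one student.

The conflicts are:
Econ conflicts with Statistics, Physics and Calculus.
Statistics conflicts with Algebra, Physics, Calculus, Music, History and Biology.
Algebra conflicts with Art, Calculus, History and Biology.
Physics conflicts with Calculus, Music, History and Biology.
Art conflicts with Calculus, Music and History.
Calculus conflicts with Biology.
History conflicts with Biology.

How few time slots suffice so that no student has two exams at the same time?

Statistics, Physics, Calculus, Biology all conflict with each other, so at least 4 time slots are needed.
A valid assignment using 4 time slots: Econ=4, Statistics=1, Algebra=2, Physics=2, Art=1, Calculus=3, Music=3, History=3, Biology=4. Every pair that conflicts lands in different time slots.

4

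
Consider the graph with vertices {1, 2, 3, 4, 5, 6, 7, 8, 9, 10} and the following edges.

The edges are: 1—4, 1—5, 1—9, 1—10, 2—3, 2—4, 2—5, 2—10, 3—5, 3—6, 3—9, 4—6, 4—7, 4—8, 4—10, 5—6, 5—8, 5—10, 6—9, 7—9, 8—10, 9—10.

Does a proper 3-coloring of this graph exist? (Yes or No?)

The chromatic number is 3. 2, 5, 10 form a triangle, so at least 3 colors are needed.
3 colors suffice: color red → {4, 5, 9}; color blue → {3, 7, 10}; color green → {1, 2, 6, 8}.
That is already a proper 3-coloring.

Yes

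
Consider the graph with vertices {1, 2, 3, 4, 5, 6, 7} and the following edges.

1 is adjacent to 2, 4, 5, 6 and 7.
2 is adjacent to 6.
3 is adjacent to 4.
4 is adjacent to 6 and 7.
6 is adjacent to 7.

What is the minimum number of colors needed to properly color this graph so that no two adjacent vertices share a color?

1, 4, 6, 7 are mutually adjacent (a clique of size 4), so at least 4 colors are needed.
4 colors suffice: color red → {1, 3}; color blue → {5, 6}; color green → {2, 4}; color yellow → {7}. Every edge joins two different colors.

4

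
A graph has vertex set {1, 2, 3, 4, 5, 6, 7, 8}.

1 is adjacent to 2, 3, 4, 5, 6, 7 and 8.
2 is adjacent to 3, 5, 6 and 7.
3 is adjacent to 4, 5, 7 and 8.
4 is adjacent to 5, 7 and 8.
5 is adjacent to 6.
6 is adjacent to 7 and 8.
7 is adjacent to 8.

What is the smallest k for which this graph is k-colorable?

1, 3, 4, 7, 8 form a clique, so at least 5 colors are needed.
One proper 5-coloring: 1=red, 2=yellow, 3=blue, 4=purple, 5=green, 6=blue, 7=green, 8=yellow. No two adjacent vertices share a color.

5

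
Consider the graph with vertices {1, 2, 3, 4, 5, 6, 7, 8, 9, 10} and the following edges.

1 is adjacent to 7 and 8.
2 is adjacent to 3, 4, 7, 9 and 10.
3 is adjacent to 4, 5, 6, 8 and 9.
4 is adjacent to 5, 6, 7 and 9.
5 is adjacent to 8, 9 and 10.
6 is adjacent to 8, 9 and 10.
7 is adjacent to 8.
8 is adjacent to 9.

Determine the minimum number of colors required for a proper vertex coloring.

4

3, 4, 5, 9 form a clique, so at least 4 colors are needed.
One proper 4-coloring: 1=c, 2=d, 3=a, 4=b, 5=d, 6=d, 7=a, 8=b, 9=c, 10=a. No two adjacent vertices share a color.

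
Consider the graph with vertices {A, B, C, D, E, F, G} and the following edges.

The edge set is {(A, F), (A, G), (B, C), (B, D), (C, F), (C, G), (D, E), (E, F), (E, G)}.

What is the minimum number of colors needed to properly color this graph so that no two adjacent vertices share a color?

3

The cycle D-E-G-C-B-D has odd length 5, so it cannot be 2-colored; at least 3 colors are needed.
3 colors suffice: A=blue, B=red, C=blue, D=green, E=blue, F=red, G=red. Each edge has distinct colors on its endpoints.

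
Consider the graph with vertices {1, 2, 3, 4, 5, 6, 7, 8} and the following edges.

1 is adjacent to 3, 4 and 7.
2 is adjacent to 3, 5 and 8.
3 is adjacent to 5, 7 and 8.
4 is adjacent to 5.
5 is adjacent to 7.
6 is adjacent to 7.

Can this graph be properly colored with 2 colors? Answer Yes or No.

No

1, 3, 7 are pairwise adjacent, so at least 3 colors are needed.
So 2 colors are not enough.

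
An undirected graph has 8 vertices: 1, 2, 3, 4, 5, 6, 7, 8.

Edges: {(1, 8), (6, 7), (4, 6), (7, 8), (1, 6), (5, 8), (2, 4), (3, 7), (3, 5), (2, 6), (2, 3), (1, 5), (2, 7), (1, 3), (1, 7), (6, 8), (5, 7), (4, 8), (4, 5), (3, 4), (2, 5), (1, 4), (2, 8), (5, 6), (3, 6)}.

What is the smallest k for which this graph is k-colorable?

5

1, 4, 5, 6, 8 are mutually adjacent (a clique of size 5), so at least 5 colors are needed.
5 colors suffice: color red → {5}; color blue → {6}; color green → {1, 2}; color yellow → {3, 8}; color purple → {4, 7}. Each edge has distinct colors on its endpoints.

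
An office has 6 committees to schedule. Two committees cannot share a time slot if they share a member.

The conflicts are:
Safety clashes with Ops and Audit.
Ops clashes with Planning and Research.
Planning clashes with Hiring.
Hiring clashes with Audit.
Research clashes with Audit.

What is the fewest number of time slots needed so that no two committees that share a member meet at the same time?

3

The cycle Audit-Safety-Ops-Planning-Hiring-Audit has odd length 5, so it cannot be 2-colored; at least 3 time slots are needed.
3 time slots suffice: time slot 1 → {Ops, Audit}; time slot 2 → {Safety, Hiring, Research}; time slot 3 → {Planning}. Every pair that conflicts lands in different time slots.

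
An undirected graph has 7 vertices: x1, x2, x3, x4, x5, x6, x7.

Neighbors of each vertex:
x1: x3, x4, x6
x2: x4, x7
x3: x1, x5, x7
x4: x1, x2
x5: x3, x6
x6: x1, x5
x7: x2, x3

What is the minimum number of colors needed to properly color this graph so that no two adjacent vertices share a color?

The cycle x7-x3-x1-x4-x2-x7 has odd length 5, so it cannot be 2-colored; at least 3 colors are needed.
3 colors suffice: color 1 → {x1, x5, x7}; color 2 → {x3, x4, x6}; color 3 → {x2}. No two adjacent vertices share a color.

3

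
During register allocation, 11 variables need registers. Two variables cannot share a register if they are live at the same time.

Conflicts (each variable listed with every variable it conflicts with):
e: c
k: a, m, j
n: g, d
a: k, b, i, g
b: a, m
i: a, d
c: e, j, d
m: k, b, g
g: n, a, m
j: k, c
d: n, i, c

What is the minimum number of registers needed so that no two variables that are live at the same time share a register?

3

The cycle a-g-n-d-i-a has odd length 5, so it cannot be 2-colored; at least 3 registers are needed.
3 registers suffice: e=2, k=2, n=1, a=1, b=2, i=3, c=1, m=1, g=2, j=3, d=2. No two conflicting variables share a register.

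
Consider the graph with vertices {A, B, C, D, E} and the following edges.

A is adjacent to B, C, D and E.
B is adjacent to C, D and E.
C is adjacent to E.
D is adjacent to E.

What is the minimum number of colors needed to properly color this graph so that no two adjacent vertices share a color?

A, B, C, E are pairwise adjacent (a clique of size 4), so at least 4 colors are needed.
4 colors suffice: color 1 → {E}; color 2 → {A}; color 3 → {B}; color 4 → {C, D}. Each edge has distinct colors on its endpoints.

4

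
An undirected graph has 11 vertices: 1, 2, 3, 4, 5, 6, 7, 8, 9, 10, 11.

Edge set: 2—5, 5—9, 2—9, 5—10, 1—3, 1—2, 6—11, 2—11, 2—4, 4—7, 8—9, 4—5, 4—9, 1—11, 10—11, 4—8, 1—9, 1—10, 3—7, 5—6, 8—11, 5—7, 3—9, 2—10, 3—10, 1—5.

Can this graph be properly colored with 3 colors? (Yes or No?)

No

1, 2, 10, 11 are pairwise adjacent (a clique of size 4), so at least 4 colors are needed.
So 3 colors are not enough.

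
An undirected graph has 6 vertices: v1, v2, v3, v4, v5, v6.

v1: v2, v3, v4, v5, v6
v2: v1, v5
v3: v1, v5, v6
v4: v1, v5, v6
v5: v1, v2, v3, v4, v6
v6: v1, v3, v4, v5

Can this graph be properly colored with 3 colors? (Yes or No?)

v1, v3, v5, v6 are pairwise adjacent (a clique of size 4), so at least 4 colors are needed.
So 3 colors are not enough.

No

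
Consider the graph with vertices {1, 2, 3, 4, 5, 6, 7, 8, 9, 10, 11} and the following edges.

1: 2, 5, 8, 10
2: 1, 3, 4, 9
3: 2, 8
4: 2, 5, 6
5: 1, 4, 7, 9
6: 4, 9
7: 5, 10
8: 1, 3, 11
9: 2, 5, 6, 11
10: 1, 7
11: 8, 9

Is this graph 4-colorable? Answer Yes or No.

The chromatic number is 3. The cycle 11-8-1-2-9-11 has odd length 5, so it cannot be 2-colored; at least 3 colors are needed.
3 colors suffice: color red → {1, 3, 4, 7, 9}; color blue → {2, 5, 6, 8, 10}; color green → {11}.
Since 4 ≥ 3, a proper 4-coloring certainly exists.

Yes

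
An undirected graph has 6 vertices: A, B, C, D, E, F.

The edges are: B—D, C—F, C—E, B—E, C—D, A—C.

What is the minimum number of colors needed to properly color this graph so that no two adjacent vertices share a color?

C and E are adjacent, so at least 2 colors are needed.
2 colors suffice: A=2, B=1, C=1, D=2, E=2, F=2. Every edge joins two different colors.

2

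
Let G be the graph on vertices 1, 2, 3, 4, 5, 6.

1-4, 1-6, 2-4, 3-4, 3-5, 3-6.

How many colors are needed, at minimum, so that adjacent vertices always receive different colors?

2

1 and 4 are adjacent, so at least 2 colors are needed.
2 colors suffice: color a → {4, 5, 6}; color b → {1, 2, 3}. Every edge joins two different colors.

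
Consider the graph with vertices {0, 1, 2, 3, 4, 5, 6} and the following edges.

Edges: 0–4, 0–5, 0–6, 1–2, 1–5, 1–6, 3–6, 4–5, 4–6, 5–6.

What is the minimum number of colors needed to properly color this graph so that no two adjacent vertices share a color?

4

0, 4, 5, 6 form a clique, so at least 4 colors are needed.
4 colors suffice: 0=green, 1=green, 2=red, 3=blue, 4=yellow, 5=blue, 6=red. Every edge joins two different colors.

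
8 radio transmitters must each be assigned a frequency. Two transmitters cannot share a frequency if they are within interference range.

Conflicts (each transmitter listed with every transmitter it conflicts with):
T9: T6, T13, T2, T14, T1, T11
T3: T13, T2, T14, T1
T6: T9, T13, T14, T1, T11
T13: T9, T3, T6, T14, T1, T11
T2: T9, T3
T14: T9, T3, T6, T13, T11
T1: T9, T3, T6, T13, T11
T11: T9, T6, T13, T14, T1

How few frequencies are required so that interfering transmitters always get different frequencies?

T9, T6, T13, T14, T11 all conflict with each other, so at least 5 frequencies are needed.
5 frequencies suffice: frequency 1 → {T9, T3}; frequency 2 → {T13, T2}; frequency 3 → {T14, T1}; frequency 4 → {T6}; frequency 5 → {T11}. Every pair that conflicts lands in different frequencies.

5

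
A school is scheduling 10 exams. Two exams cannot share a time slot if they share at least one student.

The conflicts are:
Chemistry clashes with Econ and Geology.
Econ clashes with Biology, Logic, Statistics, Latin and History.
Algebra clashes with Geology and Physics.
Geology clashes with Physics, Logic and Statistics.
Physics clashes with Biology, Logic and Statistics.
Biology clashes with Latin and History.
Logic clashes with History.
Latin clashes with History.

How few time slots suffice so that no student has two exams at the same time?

4

Econ, Biology, Latin, History are mutually in conflict, so at least 4 time slots are needed.
Using 4 time slots: Chemistry=2, Econ=1, Algebra=3, Geology=1, Physics=2, Biology=3, Logic=3, Statistics=3, Latin=4, History=2. Each listed conflict is separated.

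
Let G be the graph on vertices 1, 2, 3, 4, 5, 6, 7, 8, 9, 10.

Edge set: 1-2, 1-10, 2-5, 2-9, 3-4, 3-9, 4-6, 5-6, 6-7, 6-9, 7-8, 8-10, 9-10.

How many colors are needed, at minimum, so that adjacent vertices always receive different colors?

3

The cycle 9-10-8-7-6-9 has odd length 5, so it cannot be 2-colored; at least 3 colors are needed.
A valid assignment using 3 colors: 1=red, 2=blue, 3=blue, 4=red, 5=red, 6=blue, 7=green, 8=red, 9=red, 10=blue. Every edge joins two different colors.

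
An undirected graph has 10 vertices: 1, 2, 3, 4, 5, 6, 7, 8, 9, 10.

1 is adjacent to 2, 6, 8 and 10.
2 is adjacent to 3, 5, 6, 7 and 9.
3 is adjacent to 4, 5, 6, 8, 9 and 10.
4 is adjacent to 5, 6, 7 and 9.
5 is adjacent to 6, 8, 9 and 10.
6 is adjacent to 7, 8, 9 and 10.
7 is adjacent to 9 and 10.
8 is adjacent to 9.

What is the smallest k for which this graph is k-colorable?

3, 5, 6, 8, 9 are pairwise adjacent (a clique of size 5), so at least 5 colors are needed.
A valid assignment using 5 colors: 1=blue, 2=purple, 3=green, 4=purple, 5=blue, 6=red, 7=blue, 8=purple, 9=yellow, 10=yellow. No two adjacent vertices share a color.

5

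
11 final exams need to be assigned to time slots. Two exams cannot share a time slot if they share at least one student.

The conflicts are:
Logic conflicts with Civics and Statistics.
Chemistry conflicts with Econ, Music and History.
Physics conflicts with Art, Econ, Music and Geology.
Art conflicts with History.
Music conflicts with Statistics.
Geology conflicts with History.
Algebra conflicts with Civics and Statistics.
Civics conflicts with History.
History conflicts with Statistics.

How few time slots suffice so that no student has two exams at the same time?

3

The cycle Econ-Physics-Geology-History-Chemistry-Econ has odd length 5, so it cannot be 2-colored; at least 3 time slots are needed.
3 time slots suffice: time slot 1 → {Logic, Physics, Algebra, History}; time slot 2 → {Chemistry, Art, Geology, Civics, Statistics}; time slot 3 → {Econ, Music}. Every pair that conflicts lands in different time slots.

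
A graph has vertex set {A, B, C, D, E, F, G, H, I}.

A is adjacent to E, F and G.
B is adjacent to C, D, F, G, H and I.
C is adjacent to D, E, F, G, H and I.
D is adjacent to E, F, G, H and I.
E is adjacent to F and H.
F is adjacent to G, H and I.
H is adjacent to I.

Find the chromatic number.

6

B, C, D, F, H, I form a clique, so at least 6 colors are needed.
6 colors suffice: A=2, B=5, C=2, D=3, E=5, F=1, G=4, H=4, I=6. Each edge has distinct colors on its endpoints.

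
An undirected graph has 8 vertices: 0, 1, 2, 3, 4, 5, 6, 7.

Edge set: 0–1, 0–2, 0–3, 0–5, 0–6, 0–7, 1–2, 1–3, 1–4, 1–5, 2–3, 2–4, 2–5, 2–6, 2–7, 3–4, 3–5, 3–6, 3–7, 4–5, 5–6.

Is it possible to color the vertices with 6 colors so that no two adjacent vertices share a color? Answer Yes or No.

Yes

The chromatic number is 5. 1, 2, 3, 4, 5 form a clique, so at least 5 colors are needed.
5 colors suffice: color red → {3}; color blue → {2}; color green → {5, 7}; color yellow → {0, 4}; color purple → {1, 6}.
Since 6 ≥ 5, a proper 6-coloring certainly exists.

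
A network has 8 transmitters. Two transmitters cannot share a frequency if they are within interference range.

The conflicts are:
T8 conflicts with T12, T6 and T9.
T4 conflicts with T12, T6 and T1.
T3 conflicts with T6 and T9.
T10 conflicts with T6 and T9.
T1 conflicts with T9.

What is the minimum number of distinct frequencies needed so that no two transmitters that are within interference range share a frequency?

3

The cycle T12-T8-T9-T1-T4-T12 has odd length 5, so it cannot be 2-colored; at least 3 frequencies are needed.
3 frequencies suffice: frequency 1 → {T12, T6, T9}; frequency 2 → {T8, T4, T3, T10}; frequency 3 → {T1}. Each listed conflict is separated.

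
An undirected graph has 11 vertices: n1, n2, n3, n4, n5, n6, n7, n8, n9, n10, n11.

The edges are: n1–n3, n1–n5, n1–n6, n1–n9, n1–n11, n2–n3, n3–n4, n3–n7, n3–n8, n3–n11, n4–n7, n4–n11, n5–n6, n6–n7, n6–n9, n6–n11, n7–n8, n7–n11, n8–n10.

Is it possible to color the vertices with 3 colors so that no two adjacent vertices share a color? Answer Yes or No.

n3, n4, n7, n11 form a clique, so at least 4 colors are needed.
So 3 colors are not enough.

No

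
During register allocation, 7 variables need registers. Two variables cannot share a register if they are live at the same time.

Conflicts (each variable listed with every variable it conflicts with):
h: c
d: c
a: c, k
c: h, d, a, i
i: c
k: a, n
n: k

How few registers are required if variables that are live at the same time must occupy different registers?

a and k conflict, so at least 2 registers are needed.
2 registers suffice: h=2, d=2, a=2, c=1, i=2, k=1, n=2. No two conflicting variables share a register.

2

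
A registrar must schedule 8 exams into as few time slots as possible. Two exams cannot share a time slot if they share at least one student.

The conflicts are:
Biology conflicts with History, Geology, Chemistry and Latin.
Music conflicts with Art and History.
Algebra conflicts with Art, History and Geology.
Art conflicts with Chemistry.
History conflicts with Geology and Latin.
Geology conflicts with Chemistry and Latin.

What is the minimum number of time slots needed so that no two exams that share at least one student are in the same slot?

4

Biology, History, Geology, Latin pairwise conflict, so at least 4 time slots are needed.
4 time slots suffice: time slot 1 → {Art, History}; time slot 2 → {Music, Geology}; time slot 3 → {Biology, Algebra}; time slot 4 → {Chemistry, Latin}. Each listed conflict is separated.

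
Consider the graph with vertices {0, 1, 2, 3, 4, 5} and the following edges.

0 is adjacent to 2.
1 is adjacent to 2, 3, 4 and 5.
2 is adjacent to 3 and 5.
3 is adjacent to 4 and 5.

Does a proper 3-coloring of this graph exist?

No

1, 2, 3, 5 are pairwise adjacent (a clique of size 4), so at least 4 colors are needed.
So 3 colors are not enough.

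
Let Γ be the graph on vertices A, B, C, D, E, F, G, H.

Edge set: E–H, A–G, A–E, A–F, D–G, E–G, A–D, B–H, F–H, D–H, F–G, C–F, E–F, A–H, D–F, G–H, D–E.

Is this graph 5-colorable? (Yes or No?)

No

A, D, E, F, G, H are mutually adjacent (a clique of size 6), so at least 6 colors are needed.
So 5 colors are not enough.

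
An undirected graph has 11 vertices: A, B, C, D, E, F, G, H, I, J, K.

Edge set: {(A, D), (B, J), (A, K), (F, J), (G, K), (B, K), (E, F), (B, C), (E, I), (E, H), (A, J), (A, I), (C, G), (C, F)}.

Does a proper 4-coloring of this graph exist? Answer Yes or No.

The chromatic number is 3. The cycle E-F-J-A-I-E has odd length 5, so it cannot be 2-colored; at least 3 colors are needed.
3 colors suffice: A=1, B=1, C=2, D=2, E=1, F=3, G=1, H=2, I=2, J=2, K=2.
Since 4 ≥ 3, a proper 4-coloring certainly exists.

Yes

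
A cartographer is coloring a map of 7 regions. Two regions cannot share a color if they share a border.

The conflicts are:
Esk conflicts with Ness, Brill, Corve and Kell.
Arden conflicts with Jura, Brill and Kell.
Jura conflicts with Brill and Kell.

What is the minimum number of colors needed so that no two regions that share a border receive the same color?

3

Arden, Jura, Kell are mutually in conflict, so at least 3 colors are needed.
A valid assignment using 3 colors: Esk=1, Ness=2, Arden=1, Jura=3, Brill=2, Corve=2, Kell=2. No two conflicting regions share a color.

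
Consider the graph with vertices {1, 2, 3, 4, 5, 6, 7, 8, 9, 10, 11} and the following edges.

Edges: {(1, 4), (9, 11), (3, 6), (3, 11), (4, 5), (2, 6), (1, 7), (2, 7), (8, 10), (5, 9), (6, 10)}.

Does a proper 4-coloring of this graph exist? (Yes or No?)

Yes

The chromatic number is 3. The cycle 4-1-7-2-6-3-11-9-5-4 has odd length 9, so it cannot be 2-colored; at least 3 colors are needed.
A valid assignment using 3 colors: 1=a, 2=b, 3=b, 4=b, 5=a, 6=a, 7=c, 8=a, 9=b, 10=b, 11=a.
Since 4 ≥ 3, a proper 4-coloring certainly exists.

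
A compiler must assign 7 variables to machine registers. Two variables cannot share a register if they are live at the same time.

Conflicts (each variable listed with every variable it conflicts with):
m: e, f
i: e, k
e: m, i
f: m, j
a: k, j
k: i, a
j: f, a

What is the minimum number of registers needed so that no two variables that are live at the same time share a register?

3

The cycle f-m-e-i-k-a-j-f has odd length 7, so it cannot be 2-colored; at least 3 registers are needed.
3 registers suffice: register 1 → {i, f, a}; register 2 → {m, k, j}; register 3 → {e}. Each listed conflict is separated.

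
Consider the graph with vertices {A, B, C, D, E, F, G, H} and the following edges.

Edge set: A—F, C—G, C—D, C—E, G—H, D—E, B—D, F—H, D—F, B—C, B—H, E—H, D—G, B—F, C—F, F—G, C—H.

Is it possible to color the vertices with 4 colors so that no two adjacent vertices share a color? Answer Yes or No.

Yes

The chromatic number is 4. C, D, F, G form a clique, so at least 4 colors are needed.
4 colors suffice: color 1 → {A, C}; color 2 → {E, F}; color 3 → {D, H}; color 4 → {B, G}.
That is already a proper 4-coloring.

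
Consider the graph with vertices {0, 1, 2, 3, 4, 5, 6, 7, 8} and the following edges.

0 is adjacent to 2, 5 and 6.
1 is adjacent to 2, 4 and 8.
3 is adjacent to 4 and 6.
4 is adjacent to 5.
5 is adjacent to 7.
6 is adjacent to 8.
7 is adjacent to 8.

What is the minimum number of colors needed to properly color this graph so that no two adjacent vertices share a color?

3

The cycle 4-5-0-6-3-4 has odd length 5, so it cannot be 2-colored; at least 3 colors are needed.
3 colors suffice: color red → {0, 1, 3, 7}; color blue → {2, 5, 6}; color green → {4, 8}. Each edge has distinct colors on its endpoints.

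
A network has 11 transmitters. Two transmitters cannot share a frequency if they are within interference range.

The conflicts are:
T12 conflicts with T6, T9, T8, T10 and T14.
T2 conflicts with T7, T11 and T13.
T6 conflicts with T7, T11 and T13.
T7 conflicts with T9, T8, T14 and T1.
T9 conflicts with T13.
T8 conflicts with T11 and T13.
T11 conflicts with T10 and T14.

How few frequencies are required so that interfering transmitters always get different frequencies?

T12 and T10 conflict, so at least 2 frequencies are needed.
A valid assignment using 2 frequencies: T12=1, T2=2, T6=2, T7=1, T9=2, T8=2, T11=1, T10=2, T14=2, T13=1, T1=2. No two conflicting transmitters share a frequency.

2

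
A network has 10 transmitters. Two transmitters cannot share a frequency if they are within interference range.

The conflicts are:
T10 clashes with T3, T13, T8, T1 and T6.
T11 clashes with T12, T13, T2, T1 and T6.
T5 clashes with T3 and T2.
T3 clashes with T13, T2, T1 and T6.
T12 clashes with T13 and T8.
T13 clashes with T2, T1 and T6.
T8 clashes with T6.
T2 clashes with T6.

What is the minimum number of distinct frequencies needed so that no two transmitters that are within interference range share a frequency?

T3, T13, T2, T6 pairwise conflict, so at least 4 frequencies are needed.
Using 4 frequencies: T10=4, T11=2, T5=1, T3=2, T12=3, T13=1, T8=1, T2=4, T1=3, T6=3. Each listed conflict is separated.

4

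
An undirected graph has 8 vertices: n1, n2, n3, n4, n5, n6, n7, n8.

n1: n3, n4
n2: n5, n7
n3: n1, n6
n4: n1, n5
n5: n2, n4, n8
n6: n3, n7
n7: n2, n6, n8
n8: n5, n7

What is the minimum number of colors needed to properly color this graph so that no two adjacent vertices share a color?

The cycle n4-n5-n8-n7-n6-n3-n1-n4 has odd length 7, so it cannot be 2-colored; at least 3 colors are needed.
3 colors suffice: color 1 → {n1, n5, n7}; color 2 → {n2, n3, n4, n8}; color 3 → {n6}. Each edge has distinct colors on its endpoints.

3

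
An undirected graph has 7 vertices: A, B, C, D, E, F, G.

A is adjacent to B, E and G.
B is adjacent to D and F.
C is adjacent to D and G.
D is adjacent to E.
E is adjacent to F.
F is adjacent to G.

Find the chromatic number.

The cycle C-G-A-E-D-C has odd length 5, so it cannot be 2-colored; at least 3 colors are needed.
One proper 3-coloring: A=1, B=2, C=3, D=1, E=2, F=1, G=2. Each edge has distinct colors on its endpoints.

3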